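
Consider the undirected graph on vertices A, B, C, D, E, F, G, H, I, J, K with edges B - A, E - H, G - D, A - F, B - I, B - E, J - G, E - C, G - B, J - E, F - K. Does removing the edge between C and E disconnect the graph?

Removing C - E leaves no path between C and E: the component count goes from 1 to 2. So it is a bridge.

Yes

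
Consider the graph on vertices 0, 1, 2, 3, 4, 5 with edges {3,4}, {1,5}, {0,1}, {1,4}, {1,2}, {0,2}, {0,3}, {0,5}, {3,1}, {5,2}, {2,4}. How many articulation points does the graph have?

0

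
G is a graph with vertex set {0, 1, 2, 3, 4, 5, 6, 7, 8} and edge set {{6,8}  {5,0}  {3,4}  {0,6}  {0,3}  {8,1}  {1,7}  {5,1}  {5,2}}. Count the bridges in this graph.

4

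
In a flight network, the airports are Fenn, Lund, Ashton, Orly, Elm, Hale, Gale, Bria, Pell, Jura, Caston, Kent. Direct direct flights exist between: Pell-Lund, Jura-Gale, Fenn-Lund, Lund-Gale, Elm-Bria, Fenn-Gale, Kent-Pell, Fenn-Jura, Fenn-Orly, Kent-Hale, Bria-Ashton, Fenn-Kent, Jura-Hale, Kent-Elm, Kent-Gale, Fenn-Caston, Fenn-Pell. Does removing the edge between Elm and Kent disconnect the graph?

Yes

Removing Elm-Kent leaves no path between Elm and Kent: the component count goes from 1 to 2. So it is a bridge.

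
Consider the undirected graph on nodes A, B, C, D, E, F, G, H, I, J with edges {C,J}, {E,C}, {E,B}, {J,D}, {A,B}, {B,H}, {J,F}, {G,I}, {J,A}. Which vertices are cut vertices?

B, J

Removing B increases the component count from 2 to 3, so B is a cut vertex.
Removing J increases the component count from 2 to 4, so J is a cut vertex.
By contrast removing A leaves 2 components; it is not a cut vertex. No other vertex is a cut vertex either.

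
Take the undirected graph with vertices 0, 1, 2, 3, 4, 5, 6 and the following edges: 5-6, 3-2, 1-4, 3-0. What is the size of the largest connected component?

Starting from 5 we can reach 5, 6. That is one component of size 2.
Starting from 1 we can reach 1, 4. That is one component of size 2.
Starting from 0 we can reach 0, 2, 3. That is one component of size 3.
The largest has 3 vertices.

3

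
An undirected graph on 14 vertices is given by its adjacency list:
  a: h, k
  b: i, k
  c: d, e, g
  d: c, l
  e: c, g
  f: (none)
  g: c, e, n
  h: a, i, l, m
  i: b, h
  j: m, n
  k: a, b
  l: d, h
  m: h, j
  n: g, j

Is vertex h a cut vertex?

Yes

Deleting h raises the number of components from 2 to 3, so h is a cut vertex.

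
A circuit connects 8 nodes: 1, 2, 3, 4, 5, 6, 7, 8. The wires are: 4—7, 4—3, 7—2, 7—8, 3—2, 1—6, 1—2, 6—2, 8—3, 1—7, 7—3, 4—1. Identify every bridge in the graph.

The edges on the cycle 4-1-6-2-3-8-7-4 are not bridges since each lies on that cycle.
Every edge lies on some cycle, so there are no bridges.

none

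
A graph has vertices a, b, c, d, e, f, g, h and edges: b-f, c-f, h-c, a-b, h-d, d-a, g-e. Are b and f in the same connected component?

From b we can reach a, b, c, d, f, h, which includes f.

Yes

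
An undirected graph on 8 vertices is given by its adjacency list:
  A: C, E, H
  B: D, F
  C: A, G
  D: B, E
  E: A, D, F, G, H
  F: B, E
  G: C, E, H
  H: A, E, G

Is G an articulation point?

No

Deleting G leaves 1 component (was 1) (its neighbors C, E, H remain connected to each other), so G is not a cut vertex.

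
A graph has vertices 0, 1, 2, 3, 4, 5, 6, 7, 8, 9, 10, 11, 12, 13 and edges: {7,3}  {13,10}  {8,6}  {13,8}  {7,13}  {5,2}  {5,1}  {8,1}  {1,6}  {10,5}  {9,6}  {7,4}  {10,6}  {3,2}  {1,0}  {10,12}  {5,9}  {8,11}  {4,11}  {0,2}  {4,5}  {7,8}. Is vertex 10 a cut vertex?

Yes

Deleting 10 raises the number of components from 1 to 2, so 10 is a cut vertex.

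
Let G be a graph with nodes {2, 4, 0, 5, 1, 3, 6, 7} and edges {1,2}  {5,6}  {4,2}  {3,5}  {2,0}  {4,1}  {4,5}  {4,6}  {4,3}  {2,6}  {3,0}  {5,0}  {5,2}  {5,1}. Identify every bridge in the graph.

none

The edges on the cycle 5-1-2-5 are not bridges since each lies on that cycle.
Every edge lies on some cycle, so there are no bridges.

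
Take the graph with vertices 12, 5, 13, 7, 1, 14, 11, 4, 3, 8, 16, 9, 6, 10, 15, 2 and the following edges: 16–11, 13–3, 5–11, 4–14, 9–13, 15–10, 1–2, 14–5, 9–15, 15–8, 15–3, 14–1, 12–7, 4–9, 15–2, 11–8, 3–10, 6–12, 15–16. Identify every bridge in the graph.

The edges on the cycle 15-16-11-8-15 are not bridges since each lies on that cycle.
But removing 6–12 disconnects 6 from 12; removing 12–7 disconnects 12 from 7 — these are bridges.

12-6, 12-7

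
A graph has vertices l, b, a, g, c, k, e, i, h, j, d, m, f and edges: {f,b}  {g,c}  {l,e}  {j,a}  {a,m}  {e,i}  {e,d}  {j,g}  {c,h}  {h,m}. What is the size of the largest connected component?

k is isolated — a component by itself.
Starting from b we can reach b, f. That is one component of size 2.
Starting from d we can reach d, e, i, l. That is one component of size 4.
Starting from a we can reach a, c, g, h, j, m. That is one component of size 6.
The largest has 6 vertices.

6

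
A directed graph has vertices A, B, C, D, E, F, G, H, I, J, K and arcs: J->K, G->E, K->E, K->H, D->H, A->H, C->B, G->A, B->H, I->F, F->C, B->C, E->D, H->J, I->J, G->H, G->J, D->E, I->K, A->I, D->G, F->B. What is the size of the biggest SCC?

11

{A, B, C, D, E, F, G, H, I, J, K} are all mutually reachable — one SCC of size 11.
The largest has 11 vertices.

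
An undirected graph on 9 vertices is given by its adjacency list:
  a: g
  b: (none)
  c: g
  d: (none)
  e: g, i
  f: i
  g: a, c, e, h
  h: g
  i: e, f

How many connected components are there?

3

b is isolated — a component by itself.
d is isolated — a component by itself.
Starting from a we can reach a, c, e, f, g, h, i. That is one component of size 7.
Total: 3 components.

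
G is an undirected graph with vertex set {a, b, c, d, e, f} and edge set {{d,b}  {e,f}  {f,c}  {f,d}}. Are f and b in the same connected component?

From f we can reach b, c, d, e, f, which includes b.

Yes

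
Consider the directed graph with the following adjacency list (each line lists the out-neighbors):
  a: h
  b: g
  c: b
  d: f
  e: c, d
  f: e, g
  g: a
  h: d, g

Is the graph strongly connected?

Yes

From h we can reach every vertex (a, b, c, d, e, f, g, h), and every vertex can reach h (a, b, c, d, e, f, g, h). So the whole graph is one strongly connected component.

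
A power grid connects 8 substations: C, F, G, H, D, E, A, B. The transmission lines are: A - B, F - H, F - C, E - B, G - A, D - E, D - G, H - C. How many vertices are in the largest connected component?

5

Starting from C we can reach C, F, H. That is one component of size 3.
Starting from A we can reach A, B, D, E, G. That is one component of size 5.
The largest has 5 vertices.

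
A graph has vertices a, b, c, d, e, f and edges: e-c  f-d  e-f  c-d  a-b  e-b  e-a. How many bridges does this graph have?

0

The edges on the cycle e-a-b-e are not bridges since each lies on that cycle.
Every edge lies on some cycle, so there are no bridges.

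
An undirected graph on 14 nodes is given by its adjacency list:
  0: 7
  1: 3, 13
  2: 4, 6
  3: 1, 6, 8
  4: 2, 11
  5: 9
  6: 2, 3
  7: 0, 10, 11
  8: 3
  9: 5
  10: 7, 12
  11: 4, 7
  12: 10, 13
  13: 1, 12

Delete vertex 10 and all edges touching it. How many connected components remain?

With 10 gone, the remaining components are: {5, 9}; {0, 1, 2, 3, 4, 6, 7, 8, 11, 12, 13}.
That is 2 components.

2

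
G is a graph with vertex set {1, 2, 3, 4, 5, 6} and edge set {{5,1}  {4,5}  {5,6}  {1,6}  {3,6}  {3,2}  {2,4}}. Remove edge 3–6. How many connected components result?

1

3 and 6 are still connected via 3-2-4-5-6, so the component count stays at 1.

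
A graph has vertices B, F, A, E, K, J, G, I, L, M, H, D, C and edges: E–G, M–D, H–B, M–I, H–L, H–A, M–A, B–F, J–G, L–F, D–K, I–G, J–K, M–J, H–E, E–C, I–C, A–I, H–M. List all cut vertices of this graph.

H

Removing H increases the component count from 1 to 2, so H is a cut vertex.
By contrast removing I leaves 1 component; it is not a cut vertex. No other vertex is a cut vertex either.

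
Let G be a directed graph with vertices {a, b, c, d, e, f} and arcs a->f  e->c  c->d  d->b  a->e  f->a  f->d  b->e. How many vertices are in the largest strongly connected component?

4

{b, c, d, e} are all mutually reachable — one SCC of size 4.
{a, f} are all mutually reachable — one SCC of size 2.
The largest has 4 vertices.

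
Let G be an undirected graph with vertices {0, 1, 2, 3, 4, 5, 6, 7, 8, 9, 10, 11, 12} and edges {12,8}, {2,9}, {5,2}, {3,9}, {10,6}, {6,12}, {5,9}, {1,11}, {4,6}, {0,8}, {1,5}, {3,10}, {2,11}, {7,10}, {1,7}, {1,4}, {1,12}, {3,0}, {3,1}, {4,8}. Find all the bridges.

The edges on the cycle 1-7-10-6-12-1 are not bridges since each lies on that cycle.
Every edge lies on some cycle, so there are no bridges.

none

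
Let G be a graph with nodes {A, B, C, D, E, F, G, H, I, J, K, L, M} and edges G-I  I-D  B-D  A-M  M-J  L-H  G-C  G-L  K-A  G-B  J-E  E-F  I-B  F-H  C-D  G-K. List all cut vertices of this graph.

Removing G increases the component count from 1 to 2, so G is a cut vertex.
By contrast removing J leaves 1 component; it is not a cut vertex. No other vertex is a cut vertex either.

G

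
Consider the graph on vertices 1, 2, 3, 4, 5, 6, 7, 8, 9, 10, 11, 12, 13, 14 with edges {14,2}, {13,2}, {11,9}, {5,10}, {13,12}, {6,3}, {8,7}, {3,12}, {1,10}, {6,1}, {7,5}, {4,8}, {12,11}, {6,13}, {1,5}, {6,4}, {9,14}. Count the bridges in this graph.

0

The edges on the cycle 6-3-12-11-9-14-2-13-6 are not bridges since each lies on that cycle.
Every edge lies on some cycle, so there are no bridges.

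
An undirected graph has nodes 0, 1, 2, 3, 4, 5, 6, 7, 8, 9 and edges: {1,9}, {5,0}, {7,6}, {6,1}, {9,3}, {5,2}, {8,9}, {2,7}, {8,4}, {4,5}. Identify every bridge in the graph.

The edges on the cycle 8-4-5-2-7-6-1-9-8 are not bridges since each lies on that cycle.
But removing 0 - 5 disconnects 0 from 5; removing 3 - 9 disconnects 3 from 9 — these are bridges.

0-5, 3-9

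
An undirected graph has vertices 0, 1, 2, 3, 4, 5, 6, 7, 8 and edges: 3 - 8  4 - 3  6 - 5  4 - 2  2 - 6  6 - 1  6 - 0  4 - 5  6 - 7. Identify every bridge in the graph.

0-6, 1-6, 3-4, 3-8, 6-7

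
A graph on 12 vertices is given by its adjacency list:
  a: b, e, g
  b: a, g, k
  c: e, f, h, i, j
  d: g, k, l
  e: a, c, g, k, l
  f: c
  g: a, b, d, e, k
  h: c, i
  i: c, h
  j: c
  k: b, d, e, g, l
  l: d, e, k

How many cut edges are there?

3

The edges on the cycle k-l-d-k are not bridges since each lies on that cycle.
But removing c-j disconnects c from j; removing e-c disconnects e from c; removing f-c disconnects f from c — these are bridges.
That makes 3 bridges.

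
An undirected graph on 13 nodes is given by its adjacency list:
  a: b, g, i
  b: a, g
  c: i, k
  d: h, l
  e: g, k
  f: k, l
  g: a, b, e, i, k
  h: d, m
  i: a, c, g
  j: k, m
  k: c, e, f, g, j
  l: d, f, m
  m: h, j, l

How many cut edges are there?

The edges on the cycle k-c-i-a-b-g-k are not bridges since each lies on that cycle.
Every edge lies on some cycle, so there are no bridges.

0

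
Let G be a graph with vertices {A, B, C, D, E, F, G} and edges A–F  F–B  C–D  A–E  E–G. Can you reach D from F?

No

The component containing F is {A, B, E, F, G}, and D is not in it.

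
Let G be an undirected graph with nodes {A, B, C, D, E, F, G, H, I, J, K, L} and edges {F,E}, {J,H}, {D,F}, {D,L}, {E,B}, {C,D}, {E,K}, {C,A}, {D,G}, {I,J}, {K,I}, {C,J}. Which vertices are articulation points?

C, D, E, J

Removing C increases the component count from 1 to 2, so C is a cut vertex.
Removing D increases the component count from 1 to 3, so D is a cut vertex.
Removing E increases the component count from 1 to 2, so E is a cut vertex.
Likewise J is a cut vertex.
By contrast removing G leaves 1 component; it is not a cut vertex. No other vertex is a cut vertex either.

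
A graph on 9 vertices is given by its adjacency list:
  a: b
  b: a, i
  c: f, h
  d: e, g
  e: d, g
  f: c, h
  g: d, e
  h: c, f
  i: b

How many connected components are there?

Starting from c we can reach c, f, h. That is one component of size 3.
Starting from a we can reach a, b, i. That is one component of size 3.
Starting from d we can reach d, e, g. That is one component of size 3.
Total: 3 components.

3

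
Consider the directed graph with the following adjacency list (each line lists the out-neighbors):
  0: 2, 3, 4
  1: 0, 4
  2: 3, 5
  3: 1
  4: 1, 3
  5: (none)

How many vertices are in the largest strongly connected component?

5

{0, 1, 2, 3, 4} are all mutually reachable — one SCC of size 5.
{5} is an SCC by itself.
The largest has 5 vertices.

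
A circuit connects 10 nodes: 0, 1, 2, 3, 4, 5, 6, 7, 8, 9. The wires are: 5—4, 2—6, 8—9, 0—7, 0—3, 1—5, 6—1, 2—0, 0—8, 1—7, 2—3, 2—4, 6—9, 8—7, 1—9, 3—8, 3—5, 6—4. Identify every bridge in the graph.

none

The edges on the cycle 2-0-3-5-1-6-2 are not bridges since each lies on that cycle.
Every edge lies on some cycle, so there are no bridges.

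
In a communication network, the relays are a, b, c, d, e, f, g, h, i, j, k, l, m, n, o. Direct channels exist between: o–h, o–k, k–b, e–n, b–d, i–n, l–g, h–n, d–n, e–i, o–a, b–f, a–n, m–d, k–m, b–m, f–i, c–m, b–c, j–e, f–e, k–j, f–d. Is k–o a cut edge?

No

After removing k–o, the path k-b-d-n-a-o still connects them, so the edge is not a bridge.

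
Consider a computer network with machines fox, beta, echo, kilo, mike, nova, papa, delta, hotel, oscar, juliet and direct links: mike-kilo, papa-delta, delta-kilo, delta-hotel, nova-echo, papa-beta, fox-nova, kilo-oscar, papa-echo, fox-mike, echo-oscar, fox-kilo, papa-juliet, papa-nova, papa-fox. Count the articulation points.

2

Removing papa increases the component count from 1 to 3, so papa is a cut vertex.
Removing delta increases the component count from 1 to 2, so delta is a cut vertex.
By contrast removing juliet leaves 1 component; it is not a cut vertex. No other vertex is a cut vertex either.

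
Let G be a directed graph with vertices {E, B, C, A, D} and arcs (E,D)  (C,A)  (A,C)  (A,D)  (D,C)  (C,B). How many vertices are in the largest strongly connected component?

{A, C, D} are all mutually reachable — one SCC of size 3.
{B} is an SCC by itself.
{E} is an SCC by itself.
The largest has 3 vertices.

3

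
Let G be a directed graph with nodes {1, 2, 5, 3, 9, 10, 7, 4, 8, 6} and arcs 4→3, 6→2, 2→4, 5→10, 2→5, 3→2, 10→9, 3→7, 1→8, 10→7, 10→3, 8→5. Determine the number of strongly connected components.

6

{2, 3, 4, 5, 10} are all mutually reachable — one SCC of size 5.
{8} is an SCC by itself.
{9} is an SCC by itself.
{6} is an SCC by itself.
{1} is an SCC by itself.
(and 1 more singleton SCC)
That gives 6 strongly connected components.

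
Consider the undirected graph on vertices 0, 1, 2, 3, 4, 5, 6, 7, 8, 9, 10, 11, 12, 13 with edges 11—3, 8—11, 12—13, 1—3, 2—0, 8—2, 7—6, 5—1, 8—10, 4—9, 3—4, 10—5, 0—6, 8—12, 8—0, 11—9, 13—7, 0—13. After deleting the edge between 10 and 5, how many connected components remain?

1

10 and 5 are still connected via 10-8-11-3-1-5, so the component count stays at 1.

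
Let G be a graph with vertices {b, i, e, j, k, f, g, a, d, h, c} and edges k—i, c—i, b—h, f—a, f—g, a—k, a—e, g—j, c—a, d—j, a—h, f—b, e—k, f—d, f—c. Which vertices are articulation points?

Removing f increases the component count from 1 to 2, so f is a cut vertex.
By contrast removing k leaves 1 component; it is not a cut vertex. No other vertex is a cut vertex either.

f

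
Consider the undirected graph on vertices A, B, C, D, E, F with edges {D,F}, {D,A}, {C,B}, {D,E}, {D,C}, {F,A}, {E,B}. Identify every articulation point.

D

Removing D increases the component count from 1 to 2, so D is a cut vertex.
By contrast removing A leaves 1 component; it is not a cut vertex. No other vertex is a cut vertex either.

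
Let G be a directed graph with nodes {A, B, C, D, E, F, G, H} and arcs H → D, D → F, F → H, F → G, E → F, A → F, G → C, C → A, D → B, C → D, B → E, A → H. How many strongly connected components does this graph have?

1

{A, B, C, D, E, F, G, H} are all mutually reachable — one SCC of size 8.
That gives 1 strongly connected component.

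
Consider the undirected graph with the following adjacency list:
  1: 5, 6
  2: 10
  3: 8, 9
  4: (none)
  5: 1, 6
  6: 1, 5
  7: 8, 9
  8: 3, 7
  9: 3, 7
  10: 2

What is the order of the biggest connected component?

4

4 is isolated — a component by itself.
Starting from 2 we can reach 2, 10. That is one component of size 2.
Starting from 1 we can reach 1, 5, 6. That is one component of size 3.
Starting from 3 we can reach 3, 7, 8, 9. That is one component of size 4.
The largest has 4 vertices.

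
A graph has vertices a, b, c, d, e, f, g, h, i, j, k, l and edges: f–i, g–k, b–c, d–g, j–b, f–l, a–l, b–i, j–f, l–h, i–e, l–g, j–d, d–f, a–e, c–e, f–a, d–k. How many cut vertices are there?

1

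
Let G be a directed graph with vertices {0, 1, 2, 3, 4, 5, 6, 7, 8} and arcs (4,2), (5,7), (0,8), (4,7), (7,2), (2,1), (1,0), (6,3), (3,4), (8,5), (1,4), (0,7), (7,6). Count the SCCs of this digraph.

1

{0, 1, 2, 3, 4, 5, 6, 7, 8} are all mutually reachable — one SCC of size 9.
That gives 1 strongly connected component.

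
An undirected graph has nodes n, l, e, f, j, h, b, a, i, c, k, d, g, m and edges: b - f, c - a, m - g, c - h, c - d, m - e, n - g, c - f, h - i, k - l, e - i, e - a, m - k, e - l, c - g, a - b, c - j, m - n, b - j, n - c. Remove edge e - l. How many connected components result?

e and l are still connected via e-m-k-l, so the component count stays at 1.

1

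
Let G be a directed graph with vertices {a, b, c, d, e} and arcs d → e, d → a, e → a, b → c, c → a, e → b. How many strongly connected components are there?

5

{a} is an SCC by itself.
{e} is an SCC by itself.
{d} is an SCC by itself.
{b} is an SCC by itself.
{c} is an SCC by itself.
That gives 5 strongly connected components.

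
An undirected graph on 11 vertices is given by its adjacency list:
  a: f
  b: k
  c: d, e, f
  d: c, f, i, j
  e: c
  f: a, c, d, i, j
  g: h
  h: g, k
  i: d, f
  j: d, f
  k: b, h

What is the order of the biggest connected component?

7

Starting from b we can reach b, g, h, k. That is one component of size 4.
Starting from a we can reach a, c, d, e, f, i, j. That is one component of size 7.
The largest has 7 vertices.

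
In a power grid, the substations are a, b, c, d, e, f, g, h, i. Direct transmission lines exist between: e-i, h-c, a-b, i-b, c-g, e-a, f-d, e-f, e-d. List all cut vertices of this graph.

c, e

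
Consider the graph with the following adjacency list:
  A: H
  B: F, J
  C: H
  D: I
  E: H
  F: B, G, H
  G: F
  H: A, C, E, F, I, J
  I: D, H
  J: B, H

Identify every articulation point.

Removing F increases the component count from 1 to 2, so F is a cut vertex.
Removing H increases the component count from 1 to 5, so H is a cut vertex.
Removing I increases the component count from 1 to 2, so I is a cut vertex.
By contrast removing C leaves 1 component; it is not a cut vertex. No other vertex is a cut vertex either.

F, H, I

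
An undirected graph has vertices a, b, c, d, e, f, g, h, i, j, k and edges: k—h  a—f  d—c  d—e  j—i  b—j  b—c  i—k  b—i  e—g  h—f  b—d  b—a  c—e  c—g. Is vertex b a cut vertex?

Yes

Deleting b raises the number of components from 1 to 2, so b is a cut vertex.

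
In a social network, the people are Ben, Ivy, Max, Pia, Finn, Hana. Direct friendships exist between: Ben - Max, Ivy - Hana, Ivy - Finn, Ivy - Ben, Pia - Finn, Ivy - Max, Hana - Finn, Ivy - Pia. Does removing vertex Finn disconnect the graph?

No

Deleting Finn leaves 1 component (was 1) (its neighbors Ivy, Pia, Hana remain connected to each other), so Finn is not a cut vertex.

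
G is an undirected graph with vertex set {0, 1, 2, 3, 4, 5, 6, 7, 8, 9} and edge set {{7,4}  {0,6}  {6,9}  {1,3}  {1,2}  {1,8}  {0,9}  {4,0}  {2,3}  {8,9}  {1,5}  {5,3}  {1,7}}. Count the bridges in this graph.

0

The edges on the cycle 0-6-9-0 are not bridges since each lies on that cycle.
Every edge lies on some cycle, so there are no bridges.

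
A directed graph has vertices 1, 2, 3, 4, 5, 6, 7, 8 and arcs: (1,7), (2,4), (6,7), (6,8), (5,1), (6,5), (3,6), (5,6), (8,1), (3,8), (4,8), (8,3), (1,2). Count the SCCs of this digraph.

2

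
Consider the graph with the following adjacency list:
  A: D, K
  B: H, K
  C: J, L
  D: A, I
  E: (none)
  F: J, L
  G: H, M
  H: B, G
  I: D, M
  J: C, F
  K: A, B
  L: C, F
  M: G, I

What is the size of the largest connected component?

8

E is isolated — a component by itself.
Starting from C we can reach C, F, J, L. That is one component of size 4.
Starting from A we can reach A, B, D, G, H, I, K, M. That is one component of size 8.
The largest has 8 vertices.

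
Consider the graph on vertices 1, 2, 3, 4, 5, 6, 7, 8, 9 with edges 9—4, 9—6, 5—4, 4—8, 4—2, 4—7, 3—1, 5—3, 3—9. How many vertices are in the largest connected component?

9

Starting from 1 we can reach 1, 2, 3, 4, 5, 6, 7, 8, 9. That is one component of size 9.
The largest has 9 vertices.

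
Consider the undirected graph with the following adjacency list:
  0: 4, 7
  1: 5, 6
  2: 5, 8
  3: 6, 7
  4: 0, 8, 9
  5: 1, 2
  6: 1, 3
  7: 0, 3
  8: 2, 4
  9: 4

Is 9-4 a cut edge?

Removing 9-4 leaves no path between 9 and 4: the component count goes from 1 to 2. So it is a bridge.

Yes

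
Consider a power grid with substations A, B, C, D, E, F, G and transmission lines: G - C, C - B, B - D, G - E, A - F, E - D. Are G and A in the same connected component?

No

The component containing G is {B, C, D, E, G}, and A is not in it.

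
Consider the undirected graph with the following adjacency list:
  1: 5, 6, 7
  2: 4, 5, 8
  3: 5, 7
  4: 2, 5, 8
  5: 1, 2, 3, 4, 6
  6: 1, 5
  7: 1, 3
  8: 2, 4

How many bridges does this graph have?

The edges on the cycle 5-4-8-2-5 are not bridges since each lies on that cycle.
Every edge lies on some cycle, so there are no bridges.

0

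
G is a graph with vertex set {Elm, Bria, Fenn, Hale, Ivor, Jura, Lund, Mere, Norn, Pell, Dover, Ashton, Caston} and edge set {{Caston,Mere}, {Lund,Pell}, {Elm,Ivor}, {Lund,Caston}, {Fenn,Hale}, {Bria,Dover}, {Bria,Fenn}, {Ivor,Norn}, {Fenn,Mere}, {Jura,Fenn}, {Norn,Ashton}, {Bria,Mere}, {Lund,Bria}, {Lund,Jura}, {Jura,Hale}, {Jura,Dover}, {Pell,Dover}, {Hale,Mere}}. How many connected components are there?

Starting from Elm we can reach Elm, Ivor, Norn, Ashton. That is one component of size 4.
Starting from Bria we can reach Bria, Fenn, Hale, Jura, Lund, Mere, Pell, Dover, Caston. That is one component of size 9.
Total: 2 components.

2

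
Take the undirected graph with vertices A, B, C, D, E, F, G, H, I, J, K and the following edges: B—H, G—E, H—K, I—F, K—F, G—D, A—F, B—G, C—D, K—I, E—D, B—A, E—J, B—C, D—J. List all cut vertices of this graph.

B

Removing B increases the component count from 1 to 2, so B is a cut vertex.
By contrast removing G leaves 1 component; it is not a cut vertex. No other vertex is a cut vertex either.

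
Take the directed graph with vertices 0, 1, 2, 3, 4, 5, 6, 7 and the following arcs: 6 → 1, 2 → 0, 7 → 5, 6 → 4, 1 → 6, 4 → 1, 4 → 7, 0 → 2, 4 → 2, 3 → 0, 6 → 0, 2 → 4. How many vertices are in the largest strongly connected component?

{0, 1, 2, 4, 6} are all mutually reachable — one SCC of size 5.
{7} is an SCC by itself.
{3} is an SCC by itself.
{5} is an SCC by itself.
The largest has 5 vertices.

5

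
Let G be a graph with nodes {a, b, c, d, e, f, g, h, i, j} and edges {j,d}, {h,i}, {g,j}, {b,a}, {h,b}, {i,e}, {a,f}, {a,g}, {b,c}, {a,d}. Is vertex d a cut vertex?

No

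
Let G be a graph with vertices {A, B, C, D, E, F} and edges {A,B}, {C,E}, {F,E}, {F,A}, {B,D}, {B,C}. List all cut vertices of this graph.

Removing B increases the component count from 1 to 2, so B is a cut vertex.
By contrast removing A leaves 1 component; it is not a cut vertex. No other vertex is a cut vertex either.

B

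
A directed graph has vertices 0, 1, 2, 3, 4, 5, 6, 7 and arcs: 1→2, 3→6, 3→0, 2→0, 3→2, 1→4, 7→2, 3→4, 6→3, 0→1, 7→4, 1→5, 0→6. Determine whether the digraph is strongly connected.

There is no directed path from 2 to 7, so the graph is not strongly connected.

No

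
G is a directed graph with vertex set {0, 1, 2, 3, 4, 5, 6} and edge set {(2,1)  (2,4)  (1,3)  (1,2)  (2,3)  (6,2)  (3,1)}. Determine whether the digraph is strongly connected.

No

There is no directed path from 0 to 2, so the graph is not strongly connected.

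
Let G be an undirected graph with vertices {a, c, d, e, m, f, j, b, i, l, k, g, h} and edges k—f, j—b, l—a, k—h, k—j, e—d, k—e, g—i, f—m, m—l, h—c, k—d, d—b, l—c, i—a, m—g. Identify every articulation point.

k

Removing k increases the component count from 1 to 2, so k is a cut vertex.
By contrast removing d leaves 1 component; it is not a cut vertex. No other vertex is a cut vertex either.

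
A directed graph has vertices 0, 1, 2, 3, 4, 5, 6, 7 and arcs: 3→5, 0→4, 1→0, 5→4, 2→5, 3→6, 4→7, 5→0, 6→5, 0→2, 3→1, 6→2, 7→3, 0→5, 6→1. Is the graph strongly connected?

From 7 we can reach every vertex (0, 1, 2, 3, 4, 5, 6, 7), and every vertex can reach 7 (0, 1, 2, 3, 4, 5, 6, 7). So the whole graph is one strongly connected component.

Yes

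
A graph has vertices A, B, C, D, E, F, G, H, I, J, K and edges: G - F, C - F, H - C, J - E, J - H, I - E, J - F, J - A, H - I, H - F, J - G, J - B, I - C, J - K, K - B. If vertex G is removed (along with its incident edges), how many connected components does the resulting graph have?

2

With G gone, the remaining components are: {D}; {A, B, C, E, F, H, I, J, K}.
That is 2 components.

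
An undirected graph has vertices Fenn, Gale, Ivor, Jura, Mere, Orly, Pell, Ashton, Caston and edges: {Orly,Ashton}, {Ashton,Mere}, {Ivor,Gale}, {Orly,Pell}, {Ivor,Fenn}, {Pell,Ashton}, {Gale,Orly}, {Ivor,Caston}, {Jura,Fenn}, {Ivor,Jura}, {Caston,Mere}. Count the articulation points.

1

Removing Ivor increases the component count from 1 to 2, so Ivor is a cut vertex.
By contrast removing Jura leaves 1 component; it is not a cut vertex. No other vertex is a cut vertex either.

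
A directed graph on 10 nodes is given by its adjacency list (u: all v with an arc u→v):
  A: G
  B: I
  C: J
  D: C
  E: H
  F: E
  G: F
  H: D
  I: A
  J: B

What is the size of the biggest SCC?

{A, B, C, D, E, F, G, H, I, J} are all mutually reachable — one SCC of size 10.
The largest has 10 vertices.

10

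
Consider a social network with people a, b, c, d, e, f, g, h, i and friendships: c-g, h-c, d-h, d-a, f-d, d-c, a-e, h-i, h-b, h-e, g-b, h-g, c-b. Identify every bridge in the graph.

The edges on the cycle d-a-e-h-d are not bridges since each lies on that cycle.
But removing d-f disconnects d from f; removing h-i disconnects h from i — these are bridges.

d-f, h-i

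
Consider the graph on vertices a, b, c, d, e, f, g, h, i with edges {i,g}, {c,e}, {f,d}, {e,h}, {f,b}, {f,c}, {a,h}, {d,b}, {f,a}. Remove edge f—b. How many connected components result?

2

f and b are still connected via f-d-b, so the component count stays at 2.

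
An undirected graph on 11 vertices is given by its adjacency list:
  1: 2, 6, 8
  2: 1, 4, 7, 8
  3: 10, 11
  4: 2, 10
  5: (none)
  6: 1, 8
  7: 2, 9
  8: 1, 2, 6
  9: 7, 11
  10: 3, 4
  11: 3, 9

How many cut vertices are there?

Removing 2 increases the component count from 2 to 3, so 2 is a cut vertex.
By contrast removing 6 leaves 2 components; it is not a cut vertex. No other vertex is a cut vertex either.

1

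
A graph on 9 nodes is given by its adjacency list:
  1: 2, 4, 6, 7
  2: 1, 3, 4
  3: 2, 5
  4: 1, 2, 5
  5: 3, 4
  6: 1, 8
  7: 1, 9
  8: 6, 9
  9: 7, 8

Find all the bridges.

The edges on the cycle 1-2-3-5-4-1 are not bridges since each lies on that cycle.
Every edge lies on some cycle, so there are no bridges.

none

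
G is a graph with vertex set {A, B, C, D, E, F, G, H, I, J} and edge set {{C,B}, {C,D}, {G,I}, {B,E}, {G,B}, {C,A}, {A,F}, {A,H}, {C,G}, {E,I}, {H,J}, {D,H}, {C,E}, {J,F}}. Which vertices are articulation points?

Removing C increases the component count from 1 to 2, so C is a cut vertex.
By contrast removing A leaves 1 component; it is not a cut vertex. No other vertex is a cut vertex either.

C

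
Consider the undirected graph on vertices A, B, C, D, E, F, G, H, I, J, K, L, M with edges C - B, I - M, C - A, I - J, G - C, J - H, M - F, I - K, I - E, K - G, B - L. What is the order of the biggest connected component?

12

D is isolated — a component by itself.
Starting from A we can reach A, B, C, E, F, G, H, I, J, K, L, M. That is one component of size 12.
The largest has 12 vertices.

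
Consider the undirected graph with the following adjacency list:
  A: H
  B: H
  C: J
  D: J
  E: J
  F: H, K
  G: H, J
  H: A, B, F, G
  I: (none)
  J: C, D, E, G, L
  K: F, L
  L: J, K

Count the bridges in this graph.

5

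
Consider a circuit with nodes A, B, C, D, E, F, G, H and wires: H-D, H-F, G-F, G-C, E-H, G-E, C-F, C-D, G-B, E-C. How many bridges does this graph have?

The edges on the cycle G-E-H-D-C-G are not bridges since each lies on that cycle.
But removing G-B disconnects G from B — this is a bridge.

1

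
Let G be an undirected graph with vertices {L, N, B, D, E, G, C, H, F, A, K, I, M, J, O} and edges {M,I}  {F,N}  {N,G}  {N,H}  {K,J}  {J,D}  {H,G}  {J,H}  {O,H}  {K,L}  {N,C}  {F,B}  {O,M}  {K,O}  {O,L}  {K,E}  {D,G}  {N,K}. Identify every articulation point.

F, K, M, N, O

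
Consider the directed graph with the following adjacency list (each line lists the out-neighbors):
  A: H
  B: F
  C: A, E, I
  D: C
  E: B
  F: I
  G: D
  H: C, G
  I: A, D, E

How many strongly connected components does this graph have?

1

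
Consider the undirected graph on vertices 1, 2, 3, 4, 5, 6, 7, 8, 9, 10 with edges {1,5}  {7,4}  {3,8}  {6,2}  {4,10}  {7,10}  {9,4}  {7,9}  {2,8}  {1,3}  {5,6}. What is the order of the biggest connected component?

Starting from 4 we can reach 4, 7, 9, 10. That is one component of size 4.
Starting from 1 we can reach 1, 2, 3, 5, 6, 8. That is one component of size 6.
The largest has 6 vertices.

6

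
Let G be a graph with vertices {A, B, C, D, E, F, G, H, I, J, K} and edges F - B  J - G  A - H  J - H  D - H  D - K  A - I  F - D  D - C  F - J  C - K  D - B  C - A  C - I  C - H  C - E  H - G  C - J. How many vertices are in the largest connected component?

11

Starting from A we can reach A, B, C, D, E, F, G, H, I, J, K. That is one component of size 11.
The largest has 11 vertices.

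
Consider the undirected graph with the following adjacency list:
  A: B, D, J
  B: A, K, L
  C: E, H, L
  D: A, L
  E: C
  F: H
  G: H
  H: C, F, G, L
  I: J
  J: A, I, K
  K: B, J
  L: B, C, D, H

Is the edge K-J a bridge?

After removing K-J, the path K-B-A-J still connects them, so the edge is not a bridge.

No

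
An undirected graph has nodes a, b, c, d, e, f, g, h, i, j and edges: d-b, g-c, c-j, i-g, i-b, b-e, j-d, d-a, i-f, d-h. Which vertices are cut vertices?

Removing b increases the component count from 1 to 2, so b is a cut vertex.
Removing d increases the component count from 1 to 3, so d is a cut vertex.
Removing i increases the component count from 1 to 2, so i is a cut vertex.
By contrast removing a leaves 1 component; it is not a cut vertex. No other vertex is a cut vertex either.

b, d, i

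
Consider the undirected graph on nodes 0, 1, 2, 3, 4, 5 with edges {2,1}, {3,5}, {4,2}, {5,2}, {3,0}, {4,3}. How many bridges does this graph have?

2

The edges on the cycle 4-3-5-2-4 are not bridges since each lies on that cycle.
But removing 3 - 0 disconnects 3 from 0; removing 2 - 1 disconnects 2 from 1 — these are bridges.
That makes 2 bridges.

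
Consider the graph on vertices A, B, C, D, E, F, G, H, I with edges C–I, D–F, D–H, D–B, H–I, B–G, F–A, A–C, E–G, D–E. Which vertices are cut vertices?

D

Removing D increases the component count from 1 to 2, so D is a cut vertex.
By contrast removing H leaves 1 component; it is not a cut vertex. No other vertex is a cut vertex either.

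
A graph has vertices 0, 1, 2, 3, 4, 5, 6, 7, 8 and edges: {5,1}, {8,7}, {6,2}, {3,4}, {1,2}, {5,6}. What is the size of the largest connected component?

4

0 is isolated — a component by itself.
Starting from 3 we can reach 3, 4. That is one component of size 2.
Starting from 7 we can reach 7, 8. That is one component of size 2.
Starting from 1 we can reach 1, 2, 5, 6. That is one component of size 4.
The largest has 4 vertices.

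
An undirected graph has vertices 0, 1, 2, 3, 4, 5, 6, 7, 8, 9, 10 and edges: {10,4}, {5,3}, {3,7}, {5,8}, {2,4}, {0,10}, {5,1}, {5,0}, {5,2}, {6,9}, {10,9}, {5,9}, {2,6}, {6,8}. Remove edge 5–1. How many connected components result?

2

Before removal there is 1 component.
5–1 is a bridge — removing it separates 5's side from 1's side.
After removal: 2 components.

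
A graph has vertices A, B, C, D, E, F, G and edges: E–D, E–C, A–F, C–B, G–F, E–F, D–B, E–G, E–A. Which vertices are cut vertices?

Removing E increases the component count from 1 to 2, so E is a cut vertex.
By contrast removing B leaves 1 component; it is not a cut vertex. No other vertex is a cut vertex either.

E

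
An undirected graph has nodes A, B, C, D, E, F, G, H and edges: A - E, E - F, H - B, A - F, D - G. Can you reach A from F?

From F we can reach A, E, F, which includes A.

Yes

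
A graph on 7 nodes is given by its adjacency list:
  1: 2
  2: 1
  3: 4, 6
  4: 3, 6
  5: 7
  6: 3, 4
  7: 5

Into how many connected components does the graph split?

3

Starting from 5 we can reach 5, 7. That is one component of size 2.
Starting from 1 we can reach 1, 2. That is one component of size 2.
Starting from 3 we can reach 3, 4, 6. That is one component of size 3.
Total: 3 components.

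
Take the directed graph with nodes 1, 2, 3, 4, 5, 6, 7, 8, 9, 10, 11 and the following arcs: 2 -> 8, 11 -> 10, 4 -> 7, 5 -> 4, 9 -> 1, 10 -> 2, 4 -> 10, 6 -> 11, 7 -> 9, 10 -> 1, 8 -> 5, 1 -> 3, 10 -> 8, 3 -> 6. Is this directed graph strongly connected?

From 5 we can reach every vertex (1, 2, 3, 4, 5, 6, 7, 8, 9, 10, 11), and every vertex can reach 5 (1, 2, 3, 4, 5, 6, 7, 8, 9, 10, 11). So the whole graph is one strongly connected component.

Yes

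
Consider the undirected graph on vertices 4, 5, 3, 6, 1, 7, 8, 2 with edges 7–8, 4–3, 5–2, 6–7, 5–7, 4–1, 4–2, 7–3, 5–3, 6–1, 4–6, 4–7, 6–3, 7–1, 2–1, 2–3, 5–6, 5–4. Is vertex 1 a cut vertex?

No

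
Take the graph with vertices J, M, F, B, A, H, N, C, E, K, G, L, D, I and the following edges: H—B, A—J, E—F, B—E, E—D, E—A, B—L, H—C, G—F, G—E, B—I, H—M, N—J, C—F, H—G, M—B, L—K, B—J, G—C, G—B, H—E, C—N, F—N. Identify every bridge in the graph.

B-I, B-L, D-E, K-L

The edges on the cycle H-M-B-H are not bridges since each lies on that cycle.
But removing D—E disconnects D from E; removing K—L disconnects K from L; removing B—L disconnects B from L; removing B—I disconnects B from I — these are bridges.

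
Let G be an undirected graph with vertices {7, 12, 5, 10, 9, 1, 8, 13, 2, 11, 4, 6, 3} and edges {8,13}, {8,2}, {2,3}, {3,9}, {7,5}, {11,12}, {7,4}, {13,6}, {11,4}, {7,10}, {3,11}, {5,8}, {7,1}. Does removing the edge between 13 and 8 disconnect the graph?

Removing 13–8 leaves no path between 13 and 8: the component count goes from 1 to 2. So it is a bridge.

Yes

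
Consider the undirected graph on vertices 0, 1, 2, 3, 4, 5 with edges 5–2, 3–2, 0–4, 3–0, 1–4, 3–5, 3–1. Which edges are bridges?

none

The edges on the cycle 3-5-2-3 are not bridges since each lies on that cycle.
Every edge lies on some cycle, so there are no bridges.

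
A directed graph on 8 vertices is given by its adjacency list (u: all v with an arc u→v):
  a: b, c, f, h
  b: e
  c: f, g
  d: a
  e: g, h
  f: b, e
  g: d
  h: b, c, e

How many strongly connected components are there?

{a, b, c, d, e, f, g, h} are all mutually reachable — one SCC of size 8.
That gives 1 strongly connected component.

1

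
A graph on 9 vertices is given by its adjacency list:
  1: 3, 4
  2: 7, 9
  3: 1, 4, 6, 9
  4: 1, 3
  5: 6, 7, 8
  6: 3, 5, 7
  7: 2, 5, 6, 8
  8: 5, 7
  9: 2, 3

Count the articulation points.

Removing 3 increases the component count from 1 to 2, so 3 is a cut vertex.
By contrast removing 5 leaves 1 component; it is not a cut vertex. No other vertex is a cut vertex either.

1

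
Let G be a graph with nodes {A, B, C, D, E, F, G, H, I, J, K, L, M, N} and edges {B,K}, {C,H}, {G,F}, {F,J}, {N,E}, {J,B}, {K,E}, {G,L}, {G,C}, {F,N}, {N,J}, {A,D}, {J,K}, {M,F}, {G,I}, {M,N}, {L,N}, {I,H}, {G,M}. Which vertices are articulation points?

Removing G increases the component count from 2 to 3, so G is a cut vertex.
By contrast removing A leaves 2 components; it is not a cut vertex. No other vertex is a cut vertex either.

G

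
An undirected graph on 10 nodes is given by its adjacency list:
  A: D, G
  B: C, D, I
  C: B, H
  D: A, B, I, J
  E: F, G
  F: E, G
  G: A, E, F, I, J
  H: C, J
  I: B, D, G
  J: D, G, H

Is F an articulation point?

Deleting F leaves 1 component (was 1) (its neighbors E, G remain connected to each other), so F is not a cut vertex.

No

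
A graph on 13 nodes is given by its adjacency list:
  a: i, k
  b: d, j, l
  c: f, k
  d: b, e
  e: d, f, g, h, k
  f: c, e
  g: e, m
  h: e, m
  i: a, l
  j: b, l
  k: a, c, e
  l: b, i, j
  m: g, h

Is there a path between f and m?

Yes

From f we can reach a, b, c, d, e, f, g, h, i, j, k, l, m, which includes m.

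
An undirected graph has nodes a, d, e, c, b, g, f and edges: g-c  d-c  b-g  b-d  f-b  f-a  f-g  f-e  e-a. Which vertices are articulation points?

f

Removing f increases the component count from 1 to 2, so f is a cut vertex.
By contrast removing b leaves 1 component; it is not a cut vertex. No other vertex is a cut vertex either.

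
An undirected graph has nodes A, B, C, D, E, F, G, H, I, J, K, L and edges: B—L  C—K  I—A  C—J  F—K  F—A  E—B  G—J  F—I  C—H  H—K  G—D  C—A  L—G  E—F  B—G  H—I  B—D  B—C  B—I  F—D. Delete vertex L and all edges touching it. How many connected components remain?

1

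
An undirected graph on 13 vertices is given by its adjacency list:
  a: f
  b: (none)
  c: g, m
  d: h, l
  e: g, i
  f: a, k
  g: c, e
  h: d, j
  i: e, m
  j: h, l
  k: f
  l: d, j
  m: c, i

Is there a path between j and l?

Yes

From j we can reach d, h, j, l, which includes l.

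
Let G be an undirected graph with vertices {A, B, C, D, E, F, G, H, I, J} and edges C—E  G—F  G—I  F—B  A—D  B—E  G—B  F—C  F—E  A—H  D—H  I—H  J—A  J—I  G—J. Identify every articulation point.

G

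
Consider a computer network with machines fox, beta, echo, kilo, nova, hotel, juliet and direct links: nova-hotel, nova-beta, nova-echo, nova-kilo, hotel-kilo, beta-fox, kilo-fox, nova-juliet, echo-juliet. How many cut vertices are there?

1

Removing nova increases the component count from 1 to 2, so nova is a cut vertex.
By contrast removing echo leaves 1 component; it is not a cut vertex. No other vertex is a cut vertex either.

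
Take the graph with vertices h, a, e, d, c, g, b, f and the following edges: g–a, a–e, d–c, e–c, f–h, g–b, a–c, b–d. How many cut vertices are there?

0

Removing a, for instance, still leaves 2 components. No single vertex removal increases the component count — the graph has no articulation points.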